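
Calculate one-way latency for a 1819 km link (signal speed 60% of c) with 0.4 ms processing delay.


Speed = 0.6 * 3e5 km/s = 180000 km/s
Propagation delay = 1819 / 180000 = 0.0101 s = 10.1056 ms
Processing delay = 0.4 ms
Total one-way latency = 10.5056 ms


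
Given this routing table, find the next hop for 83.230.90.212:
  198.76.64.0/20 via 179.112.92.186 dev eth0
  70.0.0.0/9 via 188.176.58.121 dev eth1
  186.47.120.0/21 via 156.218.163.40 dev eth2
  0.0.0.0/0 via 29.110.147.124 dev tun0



Longest prefix match for 83.230.90.212:
  /20 198.76.64.0: no
  /9 70.0.0.0: no
  /21 186.47.120.0: no
  /0 0.0.0.0: MATCH
Selected: next-hop 29.110.147.124 via tun0 (matched /0)


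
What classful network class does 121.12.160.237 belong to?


First octet: 121
Binary: 01111001
0xxxxxxx -> Class A (1-126)
Class A, default mask 255.0.0.0 (/8)


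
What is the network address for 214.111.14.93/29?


IP:   11010110.01101111.00001110.01011101
Mask: 11111111.11111111.11111111.11111000
AND operation:
Net:  11010110.01101111.00001110.01011000
Network: 214.111.14.88/29


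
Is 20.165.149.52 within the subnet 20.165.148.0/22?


Subnet network: 20.165.148.0
Test IP AND mask: 20.165.148.0
Yes, 20.165.149.52 is in 20.165.148.0/22


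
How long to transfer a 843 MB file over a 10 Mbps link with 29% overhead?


Effective throughput = 10 * (1 - 29/100) = 7.1 Mbps
File size in Mb = 843 * 8 = 6744 Mb
Time = 6744 / 7.1
Time = 949.8592 seconds


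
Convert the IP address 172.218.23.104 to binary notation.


172 = 10101100
218 = 11011010
23 = 00010111
104 = 01101000
Binary: 10101100.11011010.00010111.01101000


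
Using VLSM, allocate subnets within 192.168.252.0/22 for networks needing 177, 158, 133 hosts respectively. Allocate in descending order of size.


177 hosts -> /24 (254 usable): 192.168.252.0/24
158 hosts -> /24 (254 usable): 192.168.253.0/24
133 hosts -> /24 (254 usable): 192.168.254.0/24
Allocation: 192.168.252.0/24 (177 hosts, 254 usable); 192.168.253.0/24 (158 hosts, 254 usable); 192.168.254.0/24 (133 hosts, 254 usable)


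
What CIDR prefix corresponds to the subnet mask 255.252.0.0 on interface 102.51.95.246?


Binary: 11111111.11111100.00000000.00000000
Count leading 1s
Prefix: /14


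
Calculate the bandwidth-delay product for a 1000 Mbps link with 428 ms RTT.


BDP = bandwidth * RTT
= 1000 Mbps * 428 ms
= 1000 * 1e6 * 428 / 1000 bits
= 428000000 bits
= 53500000 bytes
= 52246.0938 KB
BDP = 428000000 bits (53500000 bytes)


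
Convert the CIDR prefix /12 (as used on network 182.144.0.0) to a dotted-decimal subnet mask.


/12 means 12 network bits, 20 host bits
Binary: 11111111111100000000000000000000
Mask: 255.240.0.0


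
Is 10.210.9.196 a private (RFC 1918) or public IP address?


RFC 1918 private ranges:
  10.0.0.0/8 (10.0.0.0 - 10.255.255.255)
  172.16.0.0/12 (172.16.0.0 - 172.31.255.255)
  192.168.0.0/16 (192.168.0.0 - 192.168.255.255)
Private (in 10.0.0.0/8)


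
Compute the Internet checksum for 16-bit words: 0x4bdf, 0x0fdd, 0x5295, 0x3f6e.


Sum all words (with carry folding):
+ 0x4bdf = 0x4bdf
+ 0x0fdd = 0x5bbc
+ 0x5295 = 0xae51
+ 0x3f6e = 0xedbf
One's complement: ~0xedbf
Checksum = 0x1240


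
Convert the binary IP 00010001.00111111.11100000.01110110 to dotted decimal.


00010001 = 17
00111111 = 63
11100000 = 224
01110110 = 118
IP: 17.63.224.118


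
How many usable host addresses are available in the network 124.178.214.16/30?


Host bits = 32 - 30 = 2
Total addresses = 2^2 = 4
Usable = total - 2 (network and broadcast)
Usable hosts: 2


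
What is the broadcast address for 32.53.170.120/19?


Network: 32.53.160.0/19
Host bits = 13
Set all host bits to 1:
Broadcast: 32.53.191.255


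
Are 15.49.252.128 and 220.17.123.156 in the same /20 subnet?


Mask: 255.255.240.0
15.49.252.128 AND mask = 15.49.240.0
220.17.123.156 AND mask = 220.17.112.0
No, different subnets (15.49.240.0 vs 220.17.112.0)


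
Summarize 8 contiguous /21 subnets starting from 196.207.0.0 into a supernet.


Original prefix: /21
Number of subnets: 8 = 2^3
New prefix = 21 - 3 = 18
Supernet: 196.207.0.0/18


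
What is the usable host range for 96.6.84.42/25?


Network: 96.6.84.0
Broadcast: 96.6.84.127
First usable = network + 1
Last usable = broadcast - 1
Range: 96.6.84.1 to 96.6.84.126


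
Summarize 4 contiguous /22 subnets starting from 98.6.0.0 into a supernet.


Original prefix: /22
Number of subnets: 4 = 2^2
New prefix = 22 - 2 = 20
Supernet: 98.6.0.0/20


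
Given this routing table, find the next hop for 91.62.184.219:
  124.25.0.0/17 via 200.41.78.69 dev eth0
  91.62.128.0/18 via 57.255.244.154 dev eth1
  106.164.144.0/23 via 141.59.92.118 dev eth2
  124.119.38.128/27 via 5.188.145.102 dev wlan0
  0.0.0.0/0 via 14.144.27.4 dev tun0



Longest prefix match for 91.62.184.219:
  /17 124.25.0.0: no
  /18 91.62.128.0: MATCH
  /23 106.164.144.0: no
  /27 124.119.38.128: no
  /0 0.0.0.0: MATCH
Selected: next-hop 57.255.244.154 via eth1 (matched /18)


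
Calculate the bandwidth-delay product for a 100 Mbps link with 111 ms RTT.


BDP = bandwidth * RTT
= 100 Mbps * 111 ms
= 100 * 1e6 * 111 / 1000 bits
= 11100000 bits
= 1387500 bytes
= 1354.9805 KB
BDP = 11100000 bits (1387500 bytes)


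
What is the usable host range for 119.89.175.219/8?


Network: 119.0.0.0
Broadcast: 119.255.255.255
First usable = network + 1
Last usable = broadcast - 1
Range: 119.0.0.1 to 119.255.255.254


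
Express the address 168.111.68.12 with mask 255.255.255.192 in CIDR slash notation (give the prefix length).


Binary: 11111111.11111111.11111111.11000000
Count leading 1s
Prefix: /26


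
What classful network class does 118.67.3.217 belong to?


First octet: 118
Binary: 01110110
0xxxxxxx -> Class A (1-126)
Class A, default mask 255.0.0.0 (/8)


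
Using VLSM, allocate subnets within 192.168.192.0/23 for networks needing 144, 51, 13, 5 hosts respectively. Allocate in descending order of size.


144 hosts -> /24 (254 usable): 192.168.192.0/24
51 hosts -> /26 (62 usable): 192.168.193.0/26
13 hosts -> /28 (14 usable): 192.168.193.64/28
5 hosts -> /29 (6 usable): 192.168.193.80/29
Allocation: 192.168.192.0/24 (144 hosts, 254 usable); 192.168.193.0/26 (51 hosts, 62 usable); 192.168.193.64/28 (13 hosts, 14 usable); 192.168.193.80/29 (5 hosts, 6 usable)


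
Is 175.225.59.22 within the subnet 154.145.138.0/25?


Subnet network: 154.145.138.0
Test IP AND mask: 175.225.59.0
No, 175.225.59.22 is not in 154.145.138.0/25


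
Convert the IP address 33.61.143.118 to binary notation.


33 = 00100001
61 = 00111101
143 = 10001111
118 = 01110110
Binary: 00100001.00111101.10001111.01110110


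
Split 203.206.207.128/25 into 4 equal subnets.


New prefix = 25 + 2 = 27
Each subnet has 32 addresses
  203.206.207.128/27
  203.206.207.160/27
  203.206.207.192/27
  203.206.207.224/27
Subnets: 203.206.207.128/27, 203.206.207.160/27, 203.206.207.192/27, 203.206.207.224/27


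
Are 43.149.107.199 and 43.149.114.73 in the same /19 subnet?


Mask: 255.255.224.0
43.149.107.199 AND mask = 43.149.96.0
43.149.114.73 AND mask = 43.149.96.0
Yes, same subnet (43.149.96.0)


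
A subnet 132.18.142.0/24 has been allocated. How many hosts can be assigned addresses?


Host bits = 32 - 24 = 8
Total addresses = 2^8 = 256
Usable = total - 2 (network and broadcast)
Usable hosts: 254


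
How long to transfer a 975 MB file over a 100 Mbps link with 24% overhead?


Effective throughput = 100 * (1 - 24/100) = 76 Mbps
File size in Mb = 975 * 8 = 7800 Mb
Time = 7800 / 76
Time = 102.6316 seconds


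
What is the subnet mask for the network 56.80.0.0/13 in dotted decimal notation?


/13 means 13 network bits, 19 host bits
Binary: 11111111111110000000000000000000
Mask: 255.248.0.0


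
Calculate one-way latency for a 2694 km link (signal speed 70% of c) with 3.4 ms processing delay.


Speed = 0.7 * 3e5 km/s = 210000 km/s
Propagation delay = 2694 / 210000 = 0.0128 s = 12.8286 ms
Processing delay = 3.4 ms
Total one-way latency = 16.2286 ms


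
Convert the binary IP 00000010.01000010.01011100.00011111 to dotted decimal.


00000010 = 2
01000010 = 66
01011100 = 92
00011111 = 31
IP: 2.66.92.31


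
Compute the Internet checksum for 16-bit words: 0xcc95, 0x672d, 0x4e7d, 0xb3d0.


Sum all words (with carry folding):
+ 0xcc95 = 0xcc95
+ 0x672d = 0x33c3
+ 0x4e7d = 0x8240
+ 0xb3d0 = 0x3611
One's complement: ~0x3611
Checksum = 0xc9ee


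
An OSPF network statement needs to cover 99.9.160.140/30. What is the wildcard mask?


Subnet mask: 255.255.255.252
Wildcard = 255.255.255.255 - subnet mask
255 - 255 = 0
255 - 255 = 0
255 - 255 = 0
255 - 252 = 3
Wildcard: 0.0.0.3


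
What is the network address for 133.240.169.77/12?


IP:   10000101.11110000.10101001.01001101
Mask: 11111111.11110000.00000000.00000000
AND operation:
Net:  10000101.11110000.00000000.00000000
Network: 133.240.0.0/12


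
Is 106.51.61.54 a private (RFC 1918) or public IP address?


RFC 1918 private ranges:
  10.0.0.0/8 (10.0.0.0 - 10.255.255.255)
  172.16.0.0/12 (172.16.0.0 - 172.31.255.255)
  192.168.0.0/16 (192.168.0.0 - 192.168.255.255)
Public (not in any RFC 1918 range)


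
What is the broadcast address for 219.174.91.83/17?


Network: 219.174.0.0/17
Host bits = 15
Set all host bits to 1:
Broadcast: 219.174.127.255


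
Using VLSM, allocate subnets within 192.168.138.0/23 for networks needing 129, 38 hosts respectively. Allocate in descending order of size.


129 hosts -> /24 (254 usable): 192.168.138.0/24
38 hosts -> /26 (62 usable): 192.168.139.0/26
Allocation: 192.168.138.0/24 (129 hosts, 254 usable); 192.168.139.0/26 (38 hosts, 62 usable)


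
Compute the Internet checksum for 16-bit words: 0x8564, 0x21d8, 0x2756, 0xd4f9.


Sum all words (with carry folding):
+ 0x8564 = 0x8564
+ 0x21d8 = 0xa73c
+ 0x2756 = 0xce92
+ 0xd4f9 = 0xa38c
One's complement: ~0xa38c
Checksum = 0x5c73


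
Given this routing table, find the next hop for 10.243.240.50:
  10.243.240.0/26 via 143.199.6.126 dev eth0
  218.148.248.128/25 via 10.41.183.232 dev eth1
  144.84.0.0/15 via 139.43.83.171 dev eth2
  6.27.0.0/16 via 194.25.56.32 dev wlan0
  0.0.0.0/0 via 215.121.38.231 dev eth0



Longest prefix match for 10.243.240.50:
  /26 10.243.240.0: MATCH
  /25 218.148.248.128: no
  /15 144.84.0.0: no
  /16 6.27.0.0: no
  /0 0.0.0.0: MATCH
Selected: next-hop 143.199.6.126 via eth0 (matched /26)


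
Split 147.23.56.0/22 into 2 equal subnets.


New prefix = 22 + 1 = 23
Each subnet has 512 addresses
  147.23.56.0/23
  147.23.58.0/23
Subnets: 147.23.56.0/23, 147.23.58.0/23


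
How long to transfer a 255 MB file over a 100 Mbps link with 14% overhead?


Effective throughput = 100 * (1 - 14/100) = 86 Mbps
File size in Mb = 255 * 8 = 2040 Mb
Time = 2040 / 86
Time = 23.7209 seconds


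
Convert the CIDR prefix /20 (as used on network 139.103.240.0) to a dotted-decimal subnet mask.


/20 means 20 network bits, 12 host bits
Binary: 11111111111111111111000000000000
Mask: 255.255.240.0


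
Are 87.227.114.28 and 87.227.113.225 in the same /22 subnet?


Mask: 255.255.252.0
87.227.114.28 AND mask = 87.227.112.0
87.227.113.225 AND mask = 87.227.112.0
Yes, same subnet (87.227.112.0)


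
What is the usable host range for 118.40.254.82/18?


Network: 118.40.192.0
Broadcast: 118.40.255.255
First usable = network + 1
Last usable = broadcast - 1
Range: 118.40.192.1 to 118.40.255.254


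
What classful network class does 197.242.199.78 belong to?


First octet: 197
Binary: 11000101
110xxxxx -> Class C (192-223)
Class C, default mask 255.255.255.0 (/24)


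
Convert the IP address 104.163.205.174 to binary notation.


104 = 01101000
163 = 10100011
205 = 11001101
174 = 10101110
Binary: 01101000.10100011.11001101.10101110


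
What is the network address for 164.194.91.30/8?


IP:   10100100.11000010.01011011.00011110
Mask: 11111111.00000000.00000000.00000000
AND operation:
Net:  10100100.00000000.00000000.00000000
Network: 164.0.0.0/8


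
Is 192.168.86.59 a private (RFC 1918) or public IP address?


RFC 1918 private ranges:
  10.0.0.0/8 (10.0.0.0 - 10.255.255.255)
  172.16.0.0/12 (172.16.0.0 - 172.31.255.255)
  192.168.0.0/16 (192.168.0.0 - 192.168.255.255)
Private (in 192.168.0.0/16)


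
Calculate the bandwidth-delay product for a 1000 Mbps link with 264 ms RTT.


BDP = bandwidth * RTT
= 1000 Mbps * 264 ms
= 1000 * 1e6 * 264 / 1000 bits
= 264000000 bits
= 33000000 bytes
= 32226.5625 KB
BDP = 264000000 bits (33000000 bytes)


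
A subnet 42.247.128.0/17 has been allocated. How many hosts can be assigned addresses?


Host bits = 32 - 17 = 15
Total addresses = 2^15 = 32768
Usable = total - 2 (network and broadcast)
Usable hosts: 32766


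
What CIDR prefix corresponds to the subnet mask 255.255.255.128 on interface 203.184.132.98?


Binary: 11111111.11111111.11111111.10000000
Count leading 1s
Prefix: /25


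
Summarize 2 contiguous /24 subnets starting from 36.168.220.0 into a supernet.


Original prefix: /24
Number of subnets: 2 = 2^1
New prefix = 24 - 1 = 23
Supernet: 36.168.220.0/23


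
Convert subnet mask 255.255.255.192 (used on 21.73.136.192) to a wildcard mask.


Subnet mask: 255.255.255.192
Wildcard = 255.255.255.255 - subnet mask
255 - 255 = 0
255 - 255 = 0
255 - 255 = 0
255 - 192 = 63
Wildcard: 0.0.0.63


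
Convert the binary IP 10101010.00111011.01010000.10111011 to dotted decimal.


10101010 = 170
00111011 = 59
01010000 = 80
10111011 = 187
IP: 170.59.80.187


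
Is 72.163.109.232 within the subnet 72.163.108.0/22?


Subnet network: 72.163.108.0
Test IP AND mask: 72.163.108.0
Yes, 72.163.109.232 is in 72.163.108.0/22


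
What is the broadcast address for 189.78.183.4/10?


Network: 189.64.0.0/10
Host bits = 22
Set all host bits to 1:
Broadcast: 189.127.255.255


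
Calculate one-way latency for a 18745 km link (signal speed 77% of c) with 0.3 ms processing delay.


Speed = 0.77 * 3e5 km/s = 231000 km/s
Propagation delay = 18745 / 231000 = 0.0811 s = 81.1472 ms
Processing delay = 0.3 ms
Total one-way latency = 81.4472 ms


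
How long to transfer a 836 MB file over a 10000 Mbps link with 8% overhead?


Effective throughput = 10000 * (1 - 8/100) = 9200 Mbps
File size in Mb = 836 * 8 = 6688 Mb
Time = 6688 / 9200
Time = 0.727 seconds


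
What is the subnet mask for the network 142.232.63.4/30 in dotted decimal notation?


/30 means 30 network bits, 2 host bits
Binary: 11111111111111111111111111111100
Mask: 255.255.255.252


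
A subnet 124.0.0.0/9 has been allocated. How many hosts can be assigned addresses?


Host bits = 32 - 9 = 23
Total addresses = 2^23 = 8388608
Usable = total - 2 (network and broadcast)
Usable hosts: 8388606


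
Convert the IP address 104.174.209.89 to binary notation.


104 = 01101000
174 = 10101110
209 = 11010001
89 = 01011001
Binary: 01101000.10101110.11010001.01011001


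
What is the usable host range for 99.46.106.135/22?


Network: 99.46.104.0
Broadcast: 99.46.107.255
First usable = network + 1
Last usable = broadcast - 1
Range: 99.46.104.1 to 99.46.107.254


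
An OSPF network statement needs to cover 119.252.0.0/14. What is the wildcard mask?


Subnet mask: 255.252.0.0
Wildcard = 255.255.255.255 - subnet mask
255 - 255 = 0
255 - 252 = 3
255 - 0 = 255
255 - 0 = 255
Wildcard: 0.3.255.255


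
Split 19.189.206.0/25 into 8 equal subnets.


New prefix = 25 + 3 = 28
Each subnet has 16 addresses
  19.189.206.0/28
  19.189.206.16/28
  19.189.206.32/28
  19.189.206.48/28
  19.189.206.64/28
  19.189.206.80/28
  19.189.206.96/28
  19.189.206.112/28
Subnets: 19.189.206.0/28, 19.189.206.16/28, 19.189.206.32/28, 19.189.206.48/28, 19.189.206.64/28, 19.189.206.80/28, 19.189.206.96/28, 19.189.206.112/28


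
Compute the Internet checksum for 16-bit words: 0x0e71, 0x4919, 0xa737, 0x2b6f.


Sum all words (with carry folding):
+ 0x0e71 = 0x0e71
+ 0x4919 = 0x578a
+ 0xa737 = 0xfec1
+ 0x2b6f = 0x2a31
One's complement: ~0x2a31
Checksum = 0xd5ce


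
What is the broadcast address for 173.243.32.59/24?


Network: 173.243.32.0/24
Host bits = 8
Set all host bits to 1:
Broadcast: 173.243.32.255


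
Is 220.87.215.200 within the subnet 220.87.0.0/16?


Subnet network: 220.87.0.0
Test IP AND mask: 220.87.0.0
Yes, 220.87.215.200 is in 220.87.0.0/16


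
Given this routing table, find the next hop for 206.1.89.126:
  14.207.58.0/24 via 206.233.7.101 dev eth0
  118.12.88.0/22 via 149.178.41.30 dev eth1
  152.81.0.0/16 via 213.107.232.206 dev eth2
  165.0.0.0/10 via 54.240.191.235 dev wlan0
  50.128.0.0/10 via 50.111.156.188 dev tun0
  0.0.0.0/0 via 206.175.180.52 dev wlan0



Longest prefix match for 206.1.89.126:
  /24 14.207.58.0: no
  /22 118.12.88.0: no
  /16 152.81.0.0: no
  /10 165.0.0.0: no
  /10 50.128.0.0: no
  /0 0.0.0.0: MATCH
Selected: next-hop 206.175.180.52 via wlan0 (matched /0)


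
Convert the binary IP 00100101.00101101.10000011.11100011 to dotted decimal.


00100101 = 37
00101101 = 45
10000011 = 131
11100011 = 227
IP: 37.45.131.227


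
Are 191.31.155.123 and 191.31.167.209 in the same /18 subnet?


Mask: 255.255.192.0
191.31.155.123 AND mask = 191.31.128.0
191.31.167.209 AND mask = 191.31.128.0
Yes, same subnet (191.31.128.0)


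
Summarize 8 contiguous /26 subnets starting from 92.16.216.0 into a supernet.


Original prefix: /26
Number of subnets: 8 = 2^3
New prefix = 26 - 3 = 23
Supernet: 92.16.216.0/23


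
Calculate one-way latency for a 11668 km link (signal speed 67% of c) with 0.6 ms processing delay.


Speed = 0.67 * 3e5 km/s = 201000 km/s
Propagation delay = 11668 / 201000 = 0.058 s = 58.0498 ms
Processing delay = 0.6 ms
Total one-way latency = 58.6498 ms


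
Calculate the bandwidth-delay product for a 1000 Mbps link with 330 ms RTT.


BDP = bandwidth * RTT
= 1000 Mbps * 330 ms
= 1000 * 1e6 * 330 / 1000 bits
= 330000000 bits
= 41250000 bytes
= 40283.2031 KB
BDP = 330000000 bits (41250000 bytes)


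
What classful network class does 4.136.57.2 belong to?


First octet: 4
Binary: 00000100
0xxxxxxx -> Class A (1-126)
Class A, default mask 255.0.0.0 (/8)


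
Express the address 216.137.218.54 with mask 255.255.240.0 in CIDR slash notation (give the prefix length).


Binary: 11111111.11111111.11110000.00000000
Count leading 1s
Prefix: /20


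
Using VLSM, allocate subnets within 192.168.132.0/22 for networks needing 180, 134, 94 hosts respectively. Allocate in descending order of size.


180 hosts -> /24 (254 usable): 192.168.132.0/24
134 hosts -> /24 (254 usable): 192.168.133.0/24
94 hosts -> /25 (126 usable): 192.168.134.0/25
Allocation: 192.168.132.0/24 (180 hosts, 254 usable); 192.168.133.0/24 (134 hosts, 254 usable); 192.168.134.0/25 (94 hosts, 126 usable)


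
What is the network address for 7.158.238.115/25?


IP:   00000111.10011110.11101110.01110011
Mask: 11111111.11111111.11111111.10000000
AND operation:
Net:  00000111.10011110.11101110.00000000
Network: 7.158.238.0/25


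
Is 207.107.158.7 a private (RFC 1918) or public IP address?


RFC 1918 private ranges:
  10.0.0.0/8 (10.0.0.0 - 10.255.255.255)
  172.16.0.0/12 (172.16.0.0 - 172.31.255.255)
  192.168.0.0/16 (192.168.0.0 - 192.168.255.255)
Public (not in any RFC 1918 range)


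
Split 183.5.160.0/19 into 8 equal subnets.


New prefix = 19 + 3 = 22
Each subnet has 1024 addresses
  183.5.160.0/22
  183.5.164.0/22
  183.5.168.0/22
  183.5.172.0/22
  183.5.176.0/22
  183.5.180.0/22
  183.5.184.0/22
  183.5.188.0/22
Subnets: 183.5.160.0/22, 183.5.164.0/22, 183.5.168.0/22, 183.5.172.0/22, 183.5.176.0/22, 183.5.180.0/22, 183.5.184.0/22, 183.5.188.0/22


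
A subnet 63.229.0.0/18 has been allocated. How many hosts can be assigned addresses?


Host bits = 32 - 18 = 14
Total addresses = 2^14 = 16384
Usable = total - 2 (network and broadcast)
Usable hosts: 16382


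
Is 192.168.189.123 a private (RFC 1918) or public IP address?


RFC 1918 private ranges:
  10.0.0.0/8 (10.0.0.0 - 10.255.255.255)
  172.16.0.0/12 (172.16.0.0 - 172.31.255.255)
  192.168.0.0/16 (192.168.0.0 - 192.168.255.255)
Private (in 192.168.0.0/16)


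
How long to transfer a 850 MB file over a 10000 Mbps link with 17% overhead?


Effective throughput = 10000 * (1 - 17/100) = 8300 Mbps
File size in Mb = 850 * 8 = 6800 Mb
Time = 6800 / 8300
Time = 0.8193 seconds


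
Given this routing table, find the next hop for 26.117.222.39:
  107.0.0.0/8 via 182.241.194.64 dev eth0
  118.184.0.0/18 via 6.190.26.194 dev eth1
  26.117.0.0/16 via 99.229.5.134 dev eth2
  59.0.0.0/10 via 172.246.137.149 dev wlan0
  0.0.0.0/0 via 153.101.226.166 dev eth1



Longest prefix match for 26.117.222.39:
  /8 107.0.0.0: no
  /18 118.184.0.0: no
  /16 26.117.0.0: MATCH
  /10 59.0.0.0: no
  /0 0.0.0.0: MATCH
Selected: next-hop 99.229.5.134 via eth2 (matched /16)


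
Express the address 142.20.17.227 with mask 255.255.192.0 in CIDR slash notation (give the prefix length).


Binary: 11111111.11111111.11000000.00000000
Count leading 1s
Prefix: /18


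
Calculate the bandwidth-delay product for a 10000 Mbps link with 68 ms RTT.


BDP = bandwidth * RTT
= 10000 Mbps * 68 ms
= 10000 * 1e6 * 68 / 1000 bits
= 680000000 bits
= 85000000 bytes
= 83007.8125 KB
BDP = 680000000 bits (85000000 bytes)


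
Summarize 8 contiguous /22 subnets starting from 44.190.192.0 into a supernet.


Original prefix: /22
Number of subnets: 8 = 2^3
New prefix = 22 - 3 = 19
Supernet: 44.190.192.0/19


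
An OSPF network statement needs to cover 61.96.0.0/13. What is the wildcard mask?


Subnet mask: 255.248.0.0
Wildcard = 255.255.255.255 - subnet mask
255 - 255 = 0
255 - 248 = 7
255 - 0 = 255
255 - 0 = 255
Wildcard: 0.7.255.255


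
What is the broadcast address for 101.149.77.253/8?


Network: 101.0.0.0/8
Host bits = 24
Set all host bits to 1:
Broadcast: 101.255.255.255


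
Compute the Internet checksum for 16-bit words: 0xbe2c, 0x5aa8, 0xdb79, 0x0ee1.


Sum all words (with carry folding):
+ 0xbe2c = 0xbe2c
+ 0x5aa8 = 0x18d5
+ 0xdb79 = 0xf44e
+ 0x0ee1 = 0x0330
One's complement: ~0x0330
Checksum = 0xfccf


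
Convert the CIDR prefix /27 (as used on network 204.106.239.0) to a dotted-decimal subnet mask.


/27 means 27 network bits, 5 host bits
Binary: 11111111111111111111111111100000
Mask: 255.255.255.224


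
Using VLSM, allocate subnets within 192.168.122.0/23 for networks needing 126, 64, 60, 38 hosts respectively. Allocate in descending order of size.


126 hosts -> /25 (126 usable): 192.168.122.0/25
64 hosts -> /25 (126 usable): 192.168.122.128/25
60 hosts -> /26 (62 usable): 192.168.123.0/26
38 hosts -> /26 (62 usable): 192.168.123.64/26
Allocation: 192.168.122.0/25 (126 hosts, 126 usable); 192.168.122.128/25 (64 hosts, 126 usable); 192.168.123.0/26 (60 hosts, 62 usable); 192.168.123.64/26 (38 hosts, 62 usable)


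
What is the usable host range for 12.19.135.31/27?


Network: 12.19.135.0
Broadcast: 12.19.135.31
First usable = network + 1
Last usable = broadcast - 1
Range: 12.19.135.1 to 12.19.135.30


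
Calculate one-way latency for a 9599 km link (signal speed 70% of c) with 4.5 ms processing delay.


Speed = 0.7 * 3e5 km/s = 210000 km/s
Propagation delay = 9599 / 210000 = 0.0457 s = 45.7095 ms
Processing delay = 4.5 ms
Total one-way latency = 50.2095 ms


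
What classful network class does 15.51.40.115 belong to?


First octet: 15
Binary: 00001111
0xxxxxxx -> Class A (1-126)
Class A, default mask 255.0.0.0 (/8)


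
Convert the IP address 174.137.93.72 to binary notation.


174 = 10101110
137 = 10001001
93 = 01011101
72 = 01001000
Binary: 10101110.10001001.01011101.01001000


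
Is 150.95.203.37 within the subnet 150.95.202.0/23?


Subnet network: 150.95.202.0
Test IP AND mask: 150.95.202.0
Yes, 150.95.203.37 is in 150.95.202.0/23


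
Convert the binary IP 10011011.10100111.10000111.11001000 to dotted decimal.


10011011 = 155
10100111 = 167
10000111 = 135
11001000 = 200
IP: 155.167.135.200


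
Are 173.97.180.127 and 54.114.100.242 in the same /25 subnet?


Mask: 255.255.255.128
173.97.180.127 AND mask = 173.97.180.0
54.114.100.242 AND mask = 54.114.100.128
No, different subnets (173.97.180.0 vs 54.114.100.128)


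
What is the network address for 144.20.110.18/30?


IP:   10010000.00010100.01101110.00010010
Mask: 11111111.11111111.11111111.11111100
AND operation:
Net:  10010000.00010100.01101110.00010000
Network: 144.20.110.16/30


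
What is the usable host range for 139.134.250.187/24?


Network: 139.134.250.0
Broadcast: 139.134.250.255
First usable = network + 1
Last usable = broadcast - 1
Range: 139.134.250.1 to 139.134.250.254


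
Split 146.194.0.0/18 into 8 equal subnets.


New prefix = 18 + 3 = 21
Each subnet has 2048 addresses
  146.194.0.0/21
  146.194.8.0/21
  146.194.16.0/21
  146.194.24.0/21
  146.194.32.0/21
  146.194.40.0/21
  146.194.48.0/21
  146.194.56.0/21
Subnets: 146.194.0.0/21, 146.194.8.0/21, 146.194.16.0/21, 146.194.24.0/21, 146.194.32.0/21, 146.194.40.0/21, 146.194.48.0/21, 146.194.56.0/21


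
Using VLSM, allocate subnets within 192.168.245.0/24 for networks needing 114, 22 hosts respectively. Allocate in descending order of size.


114 hosts -> /25 (126 usable): 192.168.245.0/25
22 hosts -> /27 (30 usable): 192.168.245.128/27
Allocation: 192.168.245.0/25 (114 hosts, 126 usable); 192.168.245.128/27 (22 hosts, 30 usable)


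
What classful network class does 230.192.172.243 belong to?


First octet: 230
Binary: 11100110
1110xxxx -> Class D (224-239)
Class D (multicast), default mask N/A


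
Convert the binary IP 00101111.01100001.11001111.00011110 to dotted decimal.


00101111 = 47
01100001 = 97
11001111 = 207
00011110 = 30
IP: 47.97.207.30


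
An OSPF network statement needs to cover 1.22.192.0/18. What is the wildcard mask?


Subnet mask: 255.255.192.0
Wildcard = 255.255.255.255 - subnet mask
255 - 255 = 0
255 - 255 = 0
255 - 192 = 63
255 - 0 = 255
Wildcard: 0.0.63.255


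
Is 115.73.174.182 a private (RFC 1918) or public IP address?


RFC 1918 private ranges:
  10.0.0.0/8 (10.0.0.0 - 10.255.255.255)
  172.16.0.0/12 (172.16.0.0 - 172.31.255.255)
  192.168.0.0/16 (192.168.0.0 - 192.168.255.255)
Public (not in any RFC 1918 range)


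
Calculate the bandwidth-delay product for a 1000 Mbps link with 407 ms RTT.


BDP = bandwidth * RTT
= 1000 Mbps * 407 ms
= 1000 * 1e6 * 407 / 1000 bits
= 407000000 bits
= 50875000 bytes
= 49682.6172 KB
BDP = 407000000 bits (50875000 bytes)


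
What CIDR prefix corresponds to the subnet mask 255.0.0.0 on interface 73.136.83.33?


Binary: 11111111.00000000.00000000.00000000
Count leading 1s
Prefix: /8


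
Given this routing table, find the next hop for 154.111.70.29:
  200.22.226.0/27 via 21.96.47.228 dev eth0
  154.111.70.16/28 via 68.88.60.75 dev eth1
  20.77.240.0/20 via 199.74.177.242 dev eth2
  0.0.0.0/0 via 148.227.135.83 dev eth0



Longest prefix match for 154.111.70.29:
  /27 200.22.226.0: no
  /28 154.111.70.16: MATCH
  /20 20.77.240.0: no
  /0 0.0.0.0: MATCH
Selected: next-hop 68.88.60.75 via eth1 (matched /28)


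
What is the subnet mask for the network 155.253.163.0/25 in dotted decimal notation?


/25 means 25 network bits, 7 host bits
Binary: 11111111111111111111111110000000
Mask: 255.255.255.128


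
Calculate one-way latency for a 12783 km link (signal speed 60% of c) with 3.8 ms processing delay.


Speed = 0.6 * 3e5 km/s = 180000 km/s
Propagation delay = 12783 / 180000 = 0.071 s = 71.0167 ms
Processing delay = 3.8 ms
Total one-way latency = 74.8167 ms


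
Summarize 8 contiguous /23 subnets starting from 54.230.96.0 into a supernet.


Original prefix: /23
Number of subnets: 8 = 2^3
New prefix = 23 - 3 = 20
Supernet: 54.230.96.0/20


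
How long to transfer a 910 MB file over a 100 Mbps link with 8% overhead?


Effective throughput = 100 * (1 - 8/100) = 92 Mbps
File size in Mb = 910 * 8 = 7280 Mb
Time = 7280 / 92
Time = 79.1304 seconds


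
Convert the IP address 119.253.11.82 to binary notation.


119 = 01110111
253 = 11111101
11 = 00001011
82 = 01010010
Binary: 01110111.11111101.00001011.01010010


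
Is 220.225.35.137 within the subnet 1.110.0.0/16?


Subnet network: 1.110.0.0
Test IP AND mask: 220.225.0.0
No, 220.225.35.137 is not in 1.110.0.0/16


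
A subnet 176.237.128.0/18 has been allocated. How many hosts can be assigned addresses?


Host bits = 32 - 18 = 14
Total addresses = 2^14 = 16384
Usable = total - 2 (network and broadcast)
Usable hosts: 16382


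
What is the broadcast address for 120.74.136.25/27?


Network: 120.74.136.0/27
Host bits = 5
Set all host bits to 1:
Broadcast: 120.74.136.31


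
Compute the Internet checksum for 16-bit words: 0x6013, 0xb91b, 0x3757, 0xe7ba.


Sum all words (with carry folding):
+ 0x6013 = 0x6013
+ 0xb91b = 0x192f
+ 0x3757 = 0x5086
+ 0xe7ba = 0x3841
One's complement: ~0x3841
Checksum = 0xc7be


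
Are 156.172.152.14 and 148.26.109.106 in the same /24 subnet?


Mask: 255.255.255.0
156.172.152.14 AND mask = 156.172.152.0
148.26.109.106 AND mask = 148.26.109.0
No, different subnets (156.172.152.0 vs 148.26.109.0)


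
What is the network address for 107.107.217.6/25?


IP:   01101011.01101011.11011001.00000110
Mask: 11111111.11111111.11111111.10000000
AND operation:
Net:  01101011.01101011.11011001.00000000
Network: 107.107.217.0/25


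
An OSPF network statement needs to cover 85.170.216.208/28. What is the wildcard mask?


Subnet mask: 255.255.255.240
Wildcard = 255.255.255.255 - subnet mask
255 - 255 = 0
255 - 255 = 0
255 - 255 = 0
255 - 240 = 15
Wildcard: 0.0.0.15


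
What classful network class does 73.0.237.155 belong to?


First octet: 73
Binary: 01001001
0xxxxxxx -> Class A (1-126)
Class A, default mask 255.0.0.0 (/8)


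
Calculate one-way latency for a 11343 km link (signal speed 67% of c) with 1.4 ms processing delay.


Speed = 0.67 * 3e5 km/s = 201000 km/s
Propagation delay = 11343 / 201000 = 0.0564 s = 56.4328 ms
Processing delay = 1.4 ms
Total one-way latency = 57.8328 ms


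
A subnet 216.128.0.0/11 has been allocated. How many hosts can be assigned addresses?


Host bits = 32 - 11 = 21
Total addresses = 2^21 = 2097152
Usable = total - 2 (network and broadcast)
Usable hosts: 2097150


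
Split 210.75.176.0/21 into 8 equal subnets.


New prefix = 21 + 3 = 24
Each subnet has 256 addresses
  210.75.176.0/24
  210.75.177.0/24
  210.75.178.0/24
  210.75.179.0/24
  210.75.180.0/24
  210.75.181.0/24
  210.75.182.0/24
  210.75.183.0/24
Subnets: 210.75.176.0/24, 210.75.177.0/24, 210.75.178.0/24, 210.75.179.0/24, 210.75.180.0/24, 210.75.181.0/24, 210.75.182.0/24, 210.75.183.0/24


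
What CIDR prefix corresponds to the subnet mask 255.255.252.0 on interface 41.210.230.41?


Binary: 11111111.11111111.11111100.00000000
Count leading 1s
Prefix: /22


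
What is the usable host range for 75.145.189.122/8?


Network: 75.0.0.0
Broadcast: 75.255.255.255
First usable = network + 1
Last usable = broadcast - 1
Range: 75.0.0.1 to 75.255.255.254


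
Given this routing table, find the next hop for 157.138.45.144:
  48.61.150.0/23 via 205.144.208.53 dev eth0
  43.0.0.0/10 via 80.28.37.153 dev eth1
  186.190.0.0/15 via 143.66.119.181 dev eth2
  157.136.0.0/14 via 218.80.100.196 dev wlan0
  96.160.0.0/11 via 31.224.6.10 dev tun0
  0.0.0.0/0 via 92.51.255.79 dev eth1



Longest prefix match for 157.138.45.144:
  /23 48.61.150.0: no
  /10 43.0.0.0: no
  /15 186.190.0.0: no
  /14 157.136.0.0: MATCH
  /11 96.160.0.0: no
  /0 0.0.0.0: MATCH
Selected: next-hop 218.80.100.196 via wlan0 (matched /14)


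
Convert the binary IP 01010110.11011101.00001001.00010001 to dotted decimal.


01010110 = 86
11011101 = 221
00001001 = 9
00010001 = 17
IP: 86.221.9.17


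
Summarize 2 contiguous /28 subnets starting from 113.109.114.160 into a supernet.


Original prefix: /28
Number of subnets: 2 = 2^1
New prefix = 28 - 1 = 27
Supernet: 113.109.114.160/27


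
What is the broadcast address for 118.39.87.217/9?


Network: 118.0.0.0/9
Host bits = 23
Set all host bits to 1:
Broadcast: 118.127.255.255


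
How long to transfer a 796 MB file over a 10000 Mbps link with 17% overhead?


Effective throughput = 10000 * (1 - 17/100) = 8300 Mbps
File size in Mb = 796 * 8 = 6368 Mb
Time = 6368 / 8300
Time = 0.7672 seconds


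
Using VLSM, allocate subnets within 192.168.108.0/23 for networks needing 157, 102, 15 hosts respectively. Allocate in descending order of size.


157 hosts -> /24 (254 usable): 192.168.108.0/24
102 hosts -> /25 (126 usable): 192.168.109.0/25
15 hosts -> /27 (30 usable): 192.168.109.128/27
Allocation: 192.168.108.0/24 (157 hosts, 254 usable); 192.168.109.0/25 (102 hosts, 126 usable); 192.168.109.128/27 (15 hosts, 30 usable)


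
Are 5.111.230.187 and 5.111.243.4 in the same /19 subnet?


Mask: 255.255.224.0
5.111.230.187 AND mask = 5.111.224.0
5.111.243.4 AND mask = 5.111.224.0
Yes, same subnet (5.111.224.0)


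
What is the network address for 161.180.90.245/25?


IP:   10100001.10110100.01011010.11110101
Mask: 11111111.11111111.11111111.10000000
AND operation:
Net:  10100001.10110100.01011010.10000000
Network: 161.180.90.128/25


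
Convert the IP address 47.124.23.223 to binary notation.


47 = 00101111
124 = 01111100
23 = 00010111
223 = 11011111
Binary: 00101111.01111100.00010111.11011111


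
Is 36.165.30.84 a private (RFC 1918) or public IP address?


RFC 1918 private ranges:
  10.0.0.0/8 (10.0.0.0 - 10.255.255.255)
  172.16.0.0/12 (172.16.0.0 - 172.31.255.255)
  192.168.0.0/16 (192.168.0.0 - 192.168.255.255)
Public (not in any RFC 1918 range)


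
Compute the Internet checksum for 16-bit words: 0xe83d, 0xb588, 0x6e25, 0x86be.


Sum all words (with carry folding):
+ 0xe83d = 0xe83d
+ 0xb588 = 0x9dc6
+ 0x6e25 = 0x0bec
+ 0x86be = 0x92aa
One's complement: ~0x92aa
Checksum = 0x6d55


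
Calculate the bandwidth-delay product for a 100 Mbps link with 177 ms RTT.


BDP = bandwidth * RTT
= 100 Mbps * 177 ms
= 100 * 1e6 * 177 / 1000 bits
= 17700000 bits
= 2212500 bytes
= 2160.6445 KB
BDP = 17700000 bits (2212500 bytes)


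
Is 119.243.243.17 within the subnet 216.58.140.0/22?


Subnet network: 216.58.140.0
Test IP AND mask: 119.243.240.0
No, 119.243.243.17 is not in 216.58.140.0/22


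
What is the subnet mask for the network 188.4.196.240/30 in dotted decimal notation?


/30 means 30 network bits, 2 host bits
Binary: 11111111111111111111111111111100
Mask: 255.255.255.252


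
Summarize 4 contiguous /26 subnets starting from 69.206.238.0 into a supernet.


Original prefix: /26
Number of subnets: 4 = 2^2
New prefix = 26 - 2 = 24
Supernet: 69.206.238.0/24


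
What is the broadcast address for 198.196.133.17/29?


Network: 198.196.133.16/29
Host bits = 3
Set all host bits to 1:
Broadcast: 198.196.133.23


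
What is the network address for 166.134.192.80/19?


IP:   10100110.10000110.11000000.01010000
Mask: 11111111.11111111.11100000.00000000
AND operation:
Net:  10100110.10000110.11000000.00000000
Network: 166.134.192.0/19


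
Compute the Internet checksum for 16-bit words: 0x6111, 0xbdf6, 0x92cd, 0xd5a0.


Sum all words (with carry folding):
+ 0x6111 = 0x6111
+ 0xbdf6 = 0x1f08
+ 0x92cd = 0xb1d5
+ 0xd5a0 = 0x8776
One's complement: ~0x8776
Checksum = 0x7889


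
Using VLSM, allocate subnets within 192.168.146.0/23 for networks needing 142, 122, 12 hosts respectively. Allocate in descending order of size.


142 hosts -> /24 (254 usable): 192.168.146.0/24
122 hosts -> /25 (126 usable): 192.168.147.0/25
12 hosts -> /28 (14 usable): 192.168.147.128/28
Allocation: 192.168.146.0/24 (142 hosts, 254 usable); 192.168.147.0/25 (122 hosts, 126 usable); 192.168.147.128/28 (12 hosts, 14 usable)


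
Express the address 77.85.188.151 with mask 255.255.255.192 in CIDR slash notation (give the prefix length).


Binary: 11111111.11111111.11111111.11000000
Count leading 1s
Prefix: /26


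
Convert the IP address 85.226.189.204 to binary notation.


85 = 01010101
226 = 11100010
189 = 10111101
204 = 11001100
Binary: 01010101.11100010.10111101.11001100


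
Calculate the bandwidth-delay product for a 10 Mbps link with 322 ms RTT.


BDP = bandwidth * RTT
= 10 Mbps * 322 ms
= 10 * 1e6 * 322 / 1000 bits
= 3220000 bits
= 402500 bytes
= 393.0664 KB
BDP = 3220000 bits (402500 bytes)


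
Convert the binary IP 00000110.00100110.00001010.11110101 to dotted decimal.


00000110 = 6
00100110 = 38
00001010 = 10
11110101 = 245
IP: 6.38.10.245


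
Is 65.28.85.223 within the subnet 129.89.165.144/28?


Subnet network: 129.89.165.144
Test IP AND mask: 65.28.85.208
No, 65.28.85.223 is not in 129.89.165.144/28


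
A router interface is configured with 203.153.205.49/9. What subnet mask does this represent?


/9 means 9 network bits, 23 host bits
Binary: 11111111100000000000000000000000
Mask: 255.128.0.0


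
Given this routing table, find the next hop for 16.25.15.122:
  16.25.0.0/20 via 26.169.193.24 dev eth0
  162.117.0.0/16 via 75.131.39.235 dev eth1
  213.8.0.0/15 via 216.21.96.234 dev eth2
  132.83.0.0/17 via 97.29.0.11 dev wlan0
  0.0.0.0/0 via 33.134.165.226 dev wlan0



Longest prefix match for 16.25.15.122:
  /20 16.25.0.0: MATCH
  /16 162.117.0.0: no
  /15 213.8.0.0: no
  /17 132.83.0.0: no
  /0 0.0.0.0: MATCH
Selected: next-hop 26.169.193.24 via eth0 (matched /20)


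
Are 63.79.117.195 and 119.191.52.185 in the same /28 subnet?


Mask: 255.255.255.240
63.79.117.195 AND mask = 63.79.117.192
119.191.52.185 AND mask = 119.191.52.176
No, different subnets (63.79.117.192 vs 119.191.52.176)


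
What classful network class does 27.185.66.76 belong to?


First octet: 27
Binary: 00011011
0xxxxxxx -> Class A (1-126)
Class A, default mask 255.0.0.0 (/8)


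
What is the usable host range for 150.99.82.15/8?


Network: 150.0.0.0
Broadcast: 150.255.255.255
First usable = network + 1
Last usable = broadcast - 1
Range: 150.0.0.1 to 150.255.255.254


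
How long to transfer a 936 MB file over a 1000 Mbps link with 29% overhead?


Effective throughput = 1000 * (1 - 29/100) = 710 Mbps
File size in Mb = 936 * 8 = 7488 Mb
Time = 7488 / 710
Time = 10.5465 seconds


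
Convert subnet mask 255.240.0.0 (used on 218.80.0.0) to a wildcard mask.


Subnet mask: 255.240.0.0
Wildcard = 255.255.255.255 - subnet mask
255 - 255 = 0
255 - 240 = 15
255 - 0 = 255
255 - 0 = 255
Wildcard: 0.15.255.255


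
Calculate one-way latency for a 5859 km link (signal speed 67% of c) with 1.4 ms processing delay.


Speed = 0.67 * 3e5 km/s = 201000 km/s
Propagation delay = 5859 / 201000 = 0.0291 s = 29.1493 ms
Processing delay = 1.4 ms
Total one-way latency = 30.5493 ms


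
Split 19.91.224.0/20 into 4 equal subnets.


New prefix = 20 + 2 = 22
Each subnet has 1024 addresses
  19.91.224.0/22
  19.91.228.0/22
  19.91.232.0/22
  19.91.236.0/22
Subnets: 19.91.224.0/22, 19.91.228.0/22, 19.91.232.0/22, 19.91.236.0/22


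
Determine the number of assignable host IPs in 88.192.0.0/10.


Host bits = 32 - 10 = 22
Total addresses = 2^22 = 4194304
Usable = total - 2 (network and broadcast)
Usable hosts: 4194302


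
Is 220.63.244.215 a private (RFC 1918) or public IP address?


RFC 1918 private ranges:
  10.0.0.0/8 (10.0.0.0 - 10.255.255.255)
  172.16.0.0/12 (172.16.0.0 - 172.31.255.255)
  192.168.0.0/16 (192.168.0.0 - 192.168.255.255)
Public (not in any RFC 1918 range)


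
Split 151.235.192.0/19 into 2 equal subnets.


New prefix = 19 + 1 = 20
Each subnet has 4096 addresses
  151.235.192.0/20
  151.235.208.0/20
Subnets: 151.235.192.0/20, 151.235.208.0/20


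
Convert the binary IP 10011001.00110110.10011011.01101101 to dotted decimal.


10011001 = 153
00110110 = 54
10011011 = 155
01101101 = 109
IP: 153.54.155.109
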